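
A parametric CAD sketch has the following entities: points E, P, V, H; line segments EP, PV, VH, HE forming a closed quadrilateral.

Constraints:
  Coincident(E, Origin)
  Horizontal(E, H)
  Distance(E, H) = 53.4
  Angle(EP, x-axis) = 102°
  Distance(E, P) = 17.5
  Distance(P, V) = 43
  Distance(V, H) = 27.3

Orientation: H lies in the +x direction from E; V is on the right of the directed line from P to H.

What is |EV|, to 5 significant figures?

30.754

E is at the origin; E and H share the same y with |EH| = 53.4 and H in +x, so H = (53.4, 0). EP runs at 102.0° with |EP| = 17.5, so P = (-3.6385, 17.118). V is determined by |PV| = 43.0 and |VH| = 27.3 together: it lies at the intersection of circle(P, 43.0) and circle(H, 27.3). With |PH| = 59.552, the foot of the radical line on PH is 39.043 from P and the perpendicular offset is √(43.0² − 39.043²) = 18.019. Taking the right-of-PH solution: V = (28.577, -11.363).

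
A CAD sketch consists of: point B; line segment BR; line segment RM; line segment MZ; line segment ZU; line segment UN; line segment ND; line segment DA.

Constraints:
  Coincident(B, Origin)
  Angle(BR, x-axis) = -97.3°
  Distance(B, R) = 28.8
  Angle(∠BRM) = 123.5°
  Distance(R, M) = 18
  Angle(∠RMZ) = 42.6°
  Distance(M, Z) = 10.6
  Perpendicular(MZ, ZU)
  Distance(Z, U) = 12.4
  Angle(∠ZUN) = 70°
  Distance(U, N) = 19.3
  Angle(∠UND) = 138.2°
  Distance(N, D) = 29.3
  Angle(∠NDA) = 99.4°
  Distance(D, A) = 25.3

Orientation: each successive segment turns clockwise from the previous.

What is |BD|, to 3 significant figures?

67.5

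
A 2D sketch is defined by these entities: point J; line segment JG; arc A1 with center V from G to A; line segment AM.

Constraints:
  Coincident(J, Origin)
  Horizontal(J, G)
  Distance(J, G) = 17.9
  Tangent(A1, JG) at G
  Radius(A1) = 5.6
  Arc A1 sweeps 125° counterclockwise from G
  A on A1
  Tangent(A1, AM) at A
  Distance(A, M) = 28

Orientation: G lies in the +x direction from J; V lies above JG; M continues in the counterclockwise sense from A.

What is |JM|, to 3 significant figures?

32.4

J is at the origin; JG is horizontal with |JG| = 17.9 and G on the +x side, so G = (17.9, 0.00). The tangent condition forces VG to be normal to JG, so V = G + (0, 5.6) = (17.9, 5.60). On A1, G sits at bearing -90° from V; a 125° counterclockwise sweep puts A at bearing 35°, so A = V + 5.6·(cos 35°, sin 35°) = (22.5, 8.81). A1 meets AM tangentially, so VA is at right angles to AM, so AM runs along (−sin 35°, cos 35°); with |AM| = 28.0, M = (6.43, 31.7). Then |JM| = |M − J| = 32.4.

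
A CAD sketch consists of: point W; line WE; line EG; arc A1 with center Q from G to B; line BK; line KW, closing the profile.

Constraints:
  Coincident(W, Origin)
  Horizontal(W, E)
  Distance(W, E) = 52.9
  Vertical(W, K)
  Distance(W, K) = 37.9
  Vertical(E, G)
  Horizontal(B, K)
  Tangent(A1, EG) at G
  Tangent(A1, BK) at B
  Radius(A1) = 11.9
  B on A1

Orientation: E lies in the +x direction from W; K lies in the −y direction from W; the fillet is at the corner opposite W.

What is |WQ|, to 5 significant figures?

48.549

W is at the origin; W and E share the same y with |WE| = 52.9 and E on the +x side, so E = (52.900, 0.0000). W and K share the same x with |WK| = 37.9 and K on the −y side, so K = (0.0000, -37.900). The virtual corner opposite W is at (52.900, -37.900). A1 meets EG tangentially, so QG is at right angles to EG and the tangent condition forces QB to be normal to BK, with radius 11.9, so the center Q sits 11.9 in from both sides at Q = (41.000, -26.000). Then |WQ| = |Q − W| = 48.549.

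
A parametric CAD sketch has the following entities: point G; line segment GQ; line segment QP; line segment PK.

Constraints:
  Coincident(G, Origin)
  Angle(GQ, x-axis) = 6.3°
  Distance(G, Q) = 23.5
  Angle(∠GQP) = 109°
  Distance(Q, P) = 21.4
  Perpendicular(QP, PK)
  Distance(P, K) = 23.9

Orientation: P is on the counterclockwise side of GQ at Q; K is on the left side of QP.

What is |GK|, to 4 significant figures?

29.10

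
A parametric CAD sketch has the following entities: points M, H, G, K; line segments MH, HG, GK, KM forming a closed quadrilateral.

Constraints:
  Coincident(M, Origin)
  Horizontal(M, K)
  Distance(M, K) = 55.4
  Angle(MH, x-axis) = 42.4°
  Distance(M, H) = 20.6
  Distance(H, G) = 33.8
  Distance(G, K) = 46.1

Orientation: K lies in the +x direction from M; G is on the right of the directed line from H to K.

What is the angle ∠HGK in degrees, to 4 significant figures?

62.07°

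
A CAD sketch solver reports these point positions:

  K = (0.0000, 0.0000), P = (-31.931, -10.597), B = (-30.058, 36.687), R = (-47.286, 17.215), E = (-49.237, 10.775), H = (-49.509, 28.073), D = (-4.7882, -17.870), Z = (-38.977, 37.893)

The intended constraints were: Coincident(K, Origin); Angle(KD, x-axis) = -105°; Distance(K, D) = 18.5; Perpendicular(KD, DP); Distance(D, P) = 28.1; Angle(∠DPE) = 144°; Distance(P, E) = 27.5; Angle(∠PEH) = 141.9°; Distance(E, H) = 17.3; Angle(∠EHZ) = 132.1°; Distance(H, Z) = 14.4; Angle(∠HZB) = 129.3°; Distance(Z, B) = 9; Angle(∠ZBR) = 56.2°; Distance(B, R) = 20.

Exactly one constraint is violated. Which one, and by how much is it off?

Distance(B, R) = 20 — off by 6.00.

K = (0.00, 0.00) ✓; KD at -105.0° ✓; |KD| = 18.50 ✓; ∠(KD, DP) = 90.00° ✓; |DP| = 28.10 ✓; ∠DPE = 144.0° ✓; |PE| = 27.50 ✓; ∠PEH = 141.9° ✓; |EH| = 17.30 ✓; ∠EHZ = 132.1° ✓; |HZ| = 14.40 ✓; ∠HZB = 129.3° ✓; |ZB| = 9.000 ✓; ∠ZBR = 56.20° ✓; |BR| = 26.00 ✗.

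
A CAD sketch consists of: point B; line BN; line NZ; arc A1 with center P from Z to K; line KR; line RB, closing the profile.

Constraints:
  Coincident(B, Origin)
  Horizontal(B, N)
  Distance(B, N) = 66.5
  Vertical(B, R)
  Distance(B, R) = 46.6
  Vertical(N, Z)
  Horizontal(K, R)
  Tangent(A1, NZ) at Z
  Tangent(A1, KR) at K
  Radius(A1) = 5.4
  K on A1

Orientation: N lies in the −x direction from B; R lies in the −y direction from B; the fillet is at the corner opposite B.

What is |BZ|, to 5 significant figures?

78.228

B is at the origin; B and N share the same y with |BN| = 66.5 and N on the −x side, so N = (-66.500, 0.0000). BR is vertical with |BR| = 46.6 and R on the −y side, so R = (0.0000, -46.600). The virtual corner opposite B is at (-66.500, -46.600). A1 meets NZ tangentially, so PZ is at right angles to NZ and tangency of A1 to KR means the radius PK is perpendicular to KR, with radius 5.4, so the center P sits 5.4 in from both sides at P = (-61.100, -41.200). That places the tangent points at Z = (-66.500, -41.200) on NZ and K = (-61.100, -46.600) on KR. Then |BZ| = |Z − B| = 78.228.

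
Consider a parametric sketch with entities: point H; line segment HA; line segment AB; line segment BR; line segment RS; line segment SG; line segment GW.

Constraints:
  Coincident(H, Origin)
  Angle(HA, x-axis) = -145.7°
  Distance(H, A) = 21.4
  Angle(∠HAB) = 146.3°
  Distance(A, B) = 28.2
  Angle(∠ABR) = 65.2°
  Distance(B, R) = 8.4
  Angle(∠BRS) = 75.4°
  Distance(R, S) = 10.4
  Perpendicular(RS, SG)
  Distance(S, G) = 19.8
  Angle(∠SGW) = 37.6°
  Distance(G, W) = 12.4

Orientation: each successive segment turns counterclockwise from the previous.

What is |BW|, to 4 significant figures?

1.981

RS ⟂ SG, so SG runs at -162.6°; with |SG| = 19.8, G = (-41.86, -33.79). ∠SGW = 37.6° gives GW at -20.20° from the x-axis; with |GW| = 12.4, W = (-30.22, -38.07). Then |BW| = |W − B| = 1.981.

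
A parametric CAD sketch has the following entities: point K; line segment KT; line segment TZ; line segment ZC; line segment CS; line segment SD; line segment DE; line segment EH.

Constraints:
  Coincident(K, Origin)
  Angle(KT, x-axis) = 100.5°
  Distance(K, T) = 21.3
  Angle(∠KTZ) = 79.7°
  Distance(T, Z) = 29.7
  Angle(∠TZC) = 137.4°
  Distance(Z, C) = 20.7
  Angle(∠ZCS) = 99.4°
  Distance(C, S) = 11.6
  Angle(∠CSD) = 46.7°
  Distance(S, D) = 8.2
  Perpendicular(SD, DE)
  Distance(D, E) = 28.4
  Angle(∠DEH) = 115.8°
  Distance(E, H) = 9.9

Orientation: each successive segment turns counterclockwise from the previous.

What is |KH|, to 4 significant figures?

66.88

K is at the origin; KT runs at 100.5° with length 21.3, so T = (-3.882, 20.94). ∠KTZ = 79.7° gives TZ at -159.2° from the x-axis; with |TZ| = 29.7, Z = (-31.65, 10.40). ∠TZC = 137.4° gives ZC at -116.6° from the x-axis; with |ZC| = 20.7, C = (-40.91, -8.112). ∠ZCS = 99.4° gives CS at -36.00° from the x-axis; with |CS| = 11.6, S = (-31.53, -14.93). ∠CSD = 46.7° gives SD at 97.30° from the x-axis; with |SD| = 8.2, D = (-32.57, -6.797). SD is perpendicular to DE, so DE runs at -172.7°; with |DE| = 28.4, E = (-60.74, -10.41). ∠DEH = 115.8° gives EH at -108.5° from the x-axis; with |EH| = 9.9, H = (-63.88, -19.79). Then |KH| = |H − K| = 66.88.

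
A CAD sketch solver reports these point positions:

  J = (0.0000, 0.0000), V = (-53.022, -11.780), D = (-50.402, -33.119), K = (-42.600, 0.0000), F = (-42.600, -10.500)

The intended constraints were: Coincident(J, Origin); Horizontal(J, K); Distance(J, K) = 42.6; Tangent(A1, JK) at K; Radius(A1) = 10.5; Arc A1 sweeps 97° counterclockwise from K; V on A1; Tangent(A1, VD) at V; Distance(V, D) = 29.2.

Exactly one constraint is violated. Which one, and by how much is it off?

Distance(V, D) = 29.2 — off by 7.70.

J = (0.00, 0.00) ✓; J.y = 0.00, K.y = 0.00 ✓; |JK| = 42.60 ✓; ∠(FK, KJ) = 90.00° ✓; |FK| = 10.50 ✓; bearing(F→V) − bearing(F→K) = 97.00° ✓; |FV| = 10.50 ✓; ∠(FV, VD) = 90.00° ✓; |VD| = 21.50 ✗.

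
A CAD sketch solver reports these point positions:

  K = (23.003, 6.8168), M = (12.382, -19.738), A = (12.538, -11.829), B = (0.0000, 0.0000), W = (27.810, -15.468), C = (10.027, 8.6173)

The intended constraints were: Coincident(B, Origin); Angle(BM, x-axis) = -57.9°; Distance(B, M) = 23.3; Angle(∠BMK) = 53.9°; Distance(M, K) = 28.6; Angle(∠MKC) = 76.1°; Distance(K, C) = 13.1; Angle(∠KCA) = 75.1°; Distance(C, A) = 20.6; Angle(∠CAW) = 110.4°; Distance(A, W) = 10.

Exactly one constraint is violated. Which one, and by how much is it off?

Distance(A, W) = 10 — off by 5.70.

B = (0.00, 0.00) ✓; BM at -57.90° ✓; |BM| = 23.30 ✓; ∠BMK = 53.90° ✓; |MK| = 28.60 ✓; ∠MKC = 76.10° ✓; |KC| = 13.10 ✓; ∠KCA = 75.10° ✓; |CA| = 20.60 ✓; ∠CAW = 110.4° ✓; |AW| = 15.70 ✗.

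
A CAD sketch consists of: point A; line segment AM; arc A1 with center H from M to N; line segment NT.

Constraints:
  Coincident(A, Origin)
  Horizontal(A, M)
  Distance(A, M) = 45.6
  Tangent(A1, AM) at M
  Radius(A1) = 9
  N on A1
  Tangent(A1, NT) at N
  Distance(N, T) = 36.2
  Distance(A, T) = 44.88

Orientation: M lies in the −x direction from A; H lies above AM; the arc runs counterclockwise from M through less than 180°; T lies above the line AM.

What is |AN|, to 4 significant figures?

37.74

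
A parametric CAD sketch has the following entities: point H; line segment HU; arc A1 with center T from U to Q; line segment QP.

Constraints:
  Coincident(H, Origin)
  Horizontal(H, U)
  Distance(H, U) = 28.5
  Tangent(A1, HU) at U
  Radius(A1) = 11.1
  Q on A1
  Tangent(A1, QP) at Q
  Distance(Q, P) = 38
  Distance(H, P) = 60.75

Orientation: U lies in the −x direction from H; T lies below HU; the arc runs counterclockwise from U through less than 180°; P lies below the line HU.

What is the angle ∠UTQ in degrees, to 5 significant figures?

98.187°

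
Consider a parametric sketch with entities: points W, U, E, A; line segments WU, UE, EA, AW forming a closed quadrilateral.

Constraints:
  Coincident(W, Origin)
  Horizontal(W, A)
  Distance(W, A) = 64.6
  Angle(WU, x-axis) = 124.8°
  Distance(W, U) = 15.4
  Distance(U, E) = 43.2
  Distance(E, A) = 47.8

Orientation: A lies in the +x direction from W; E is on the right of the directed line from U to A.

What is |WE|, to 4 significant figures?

28.05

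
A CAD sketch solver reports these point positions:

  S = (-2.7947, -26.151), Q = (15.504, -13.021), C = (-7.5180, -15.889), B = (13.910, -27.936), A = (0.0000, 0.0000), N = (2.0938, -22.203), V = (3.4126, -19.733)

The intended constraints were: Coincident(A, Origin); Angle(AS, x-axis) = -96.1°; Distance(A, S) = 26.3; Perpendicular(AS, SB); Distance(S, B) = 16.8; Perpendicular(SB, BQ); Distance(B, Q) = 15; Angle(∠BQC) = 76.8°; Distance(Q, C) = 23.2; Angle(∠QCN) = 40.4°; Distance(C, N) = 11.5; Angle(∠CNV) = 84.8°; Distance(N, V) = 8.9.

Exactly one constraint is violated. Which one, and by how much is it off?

Distance(N, V) = 8.9 — off by 6.10.

A = (0.00, 0.00) ✓; AS at -96.10° ✓; |AS| = 26.30 ✓; ∠(AS, SB) = 90.00° ✓; |SB| = 16.80 ✓; ∠(SB, BQ) = 90.00° ✓; |BQ| = 15.00 ✓; ∠BQC = 76.80° ✓; |QC| = 23.20 ✓; ∠QCN = 40.40° ✓; |CN| = 11.50 ✓; ∠CNV = 84.80° ✓; |NV| = 2.800 ✗.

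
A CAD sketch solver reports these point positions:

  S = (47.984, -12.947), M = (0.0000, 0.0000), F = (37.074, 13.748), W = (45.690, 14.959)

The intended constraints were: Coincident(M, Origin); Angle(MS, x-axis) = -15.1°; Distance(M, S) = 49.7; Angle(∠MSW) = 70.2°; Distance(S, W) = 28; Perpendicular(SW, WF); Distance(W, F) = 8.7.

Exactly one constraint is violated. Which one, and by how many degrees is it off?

Perpendicular(SW, WF) — off by 3.30°.

M = (0.00, 0.00) ✓; MS at -15.10° ✓; |MS| = 49.70 ✓; ∠MSW = 70.20° ✓; |SW| = 28.00 ✓; ∠(SW, WF) = 93.30° ✗; |WF| = 8.701 ✓.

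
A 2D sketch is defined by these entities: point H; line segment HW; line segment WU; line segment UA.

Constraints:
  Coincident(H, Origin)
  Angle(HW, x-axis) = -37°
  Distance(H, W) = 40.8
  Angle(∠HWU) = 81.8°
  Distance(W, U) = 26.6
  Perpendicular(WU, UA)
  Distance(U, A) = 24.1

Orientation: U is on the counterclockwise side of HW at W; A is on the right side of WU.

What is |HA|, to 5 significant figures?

67.749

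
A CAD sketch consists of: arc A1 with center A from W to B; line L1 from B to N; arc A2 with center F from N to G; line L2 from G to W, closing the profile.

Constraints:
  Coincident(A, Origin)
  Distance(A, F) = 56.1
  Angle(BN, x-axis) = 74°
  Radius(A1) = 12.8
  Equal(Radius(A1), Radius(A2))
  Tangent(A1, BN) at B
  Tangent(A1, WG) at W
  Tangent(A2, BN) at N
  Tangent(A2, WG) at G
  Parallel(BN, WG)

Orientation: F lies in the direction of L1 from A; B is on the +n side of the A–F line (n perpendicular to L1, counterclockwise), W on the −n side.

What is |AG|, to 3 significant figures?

57.5

The slot axis is L1's direction at 74.0°, so u = (cos 74.0°, sin 74.0°) = (0.276, 0.961) and n = (−sin 74.0°, cos 74.0°) = (-0.961, 0.276). A is at the origin and F lies 56.1 along u from A, so F = 56.1·u = (15.5, 53.9). Tangency of A1 to both parallel lines with radius 12.8 puts B and W at A ± 12.8·n: B = (-12.3, 3.53), W = (12.3, -3.53). Equal radii place N and G the same way about F: N = F + 12.8·n = (3.16, 57.5), G = F − 12.8·n = (27.8, 50.4). Then |AG| = |G − A| = 57.5.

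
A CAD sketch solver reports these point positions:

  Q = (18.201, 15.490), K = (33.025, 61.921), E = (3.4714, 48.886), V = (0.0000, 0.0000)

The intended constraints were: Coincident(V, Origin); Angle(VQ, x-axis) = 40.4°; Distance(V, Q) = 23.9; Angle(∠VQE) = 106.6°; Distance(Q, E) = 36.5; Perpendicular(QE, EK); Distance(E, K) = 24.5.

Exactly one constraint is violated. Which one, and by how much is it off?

Distance(E, K) = 24.5 — off by 7.80.

V = (0.00, 0.00) ✓; VQ at 40.40° ✓; |VQ| = 23.90 ✓; ∠VQE = 106.6° ✓; |QE| = 36.50 ✓; ∠(QE, EK) = 90.00° ✓; |EK| = 32.30 ✗.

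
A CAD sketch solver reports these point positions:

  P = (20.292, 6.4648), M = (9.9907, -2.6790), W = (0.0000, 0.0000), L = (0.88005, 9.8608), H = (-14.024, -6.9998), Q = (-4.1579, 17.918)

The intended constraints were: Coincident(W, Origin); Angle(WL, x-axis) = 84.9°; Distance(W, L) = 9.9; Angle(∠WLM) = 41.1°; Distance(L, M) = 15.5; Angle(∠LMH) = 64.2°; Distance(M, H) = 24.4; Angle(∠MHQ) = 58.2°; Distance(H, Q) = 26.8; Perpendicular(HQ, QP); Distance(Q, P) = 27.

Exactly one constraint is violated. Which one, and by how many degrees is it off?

Perpendicular(HQ, QP) — off by 3.50°.

W = (0.00, 0.00) ✓; WL at 84.90° ✓; |WL| = 9.900 ✓; ∠WLM = 41.10° ✓; |LM| = 15.50 ✓; ∠LMH = 64.20° ✓; |MH| = 24.40 ✓; ∠MHQ = 58.20° ✓; |HQ| = 26.80 ✓; ∠(HQ, QP) = 93.50° ✗; |QP| = 27.00 ✓.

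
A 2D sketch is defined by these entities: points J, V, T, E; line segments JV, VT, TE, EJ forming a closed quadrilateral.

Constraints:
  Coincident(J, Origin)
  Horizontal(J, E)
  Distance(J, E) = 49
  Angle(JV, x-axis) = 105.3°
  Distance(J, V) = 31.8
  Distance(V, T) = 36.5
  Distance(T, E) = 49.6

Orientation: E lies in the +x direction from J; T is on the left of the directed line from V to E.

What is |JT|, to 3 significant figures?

50.7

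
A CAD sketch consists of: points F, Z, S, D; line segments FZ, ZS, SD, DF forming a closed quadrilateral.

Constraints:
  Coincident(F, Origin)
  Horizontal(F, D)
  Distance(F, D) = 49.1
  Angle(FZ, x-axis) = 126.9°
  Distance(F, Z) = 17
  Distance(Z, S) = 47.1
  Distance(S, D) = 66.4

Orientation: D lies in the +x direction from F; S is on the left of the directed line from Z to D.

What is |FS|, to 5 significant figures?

56.406

F is at the origin; F and D share the same y with |FD| = 49.1 and D in +x, so D = (49.1, 0). FZ runs at 126.9° with |FZ| = 17.0, so Z = (-10.207, 13.595). S is determined by |ZS| = 47.1 and |SD| = 66.4 together: it lies at the intersection of circle(Z, 47.1) and circle(D, 66.4). With |ZD| = 60.845, the foot of the radical line on ZD is 12.422 from Z and the perpendicular offset is √(47.1² − 12.422²) = 45.432. Taking the left-of-ZD solution: S = (12.051, 55.103).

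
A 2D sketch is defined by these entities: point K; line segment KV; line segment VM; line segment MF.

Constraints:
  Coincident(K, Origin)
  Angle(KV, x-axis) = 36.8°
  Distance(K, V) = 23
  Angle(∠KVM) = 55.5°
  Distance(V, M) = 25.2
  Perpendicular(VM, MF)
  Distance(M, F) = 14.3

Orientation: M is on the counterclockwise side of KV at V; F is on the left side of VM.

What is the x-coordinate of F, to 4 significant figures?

-10.04

K is at the origin; KV runs at 36.8° with length 23.0, so V = 23.0·(cos 36.8°, sin 36.8°) = (18.42, 13.78). ∠KVM = 55.5°, so VM runs at 36.8° + (180° − 55.5°) = 161.3° from the x-axis; with |VM| = 25.2, M = V + 25.2·(cos 161.3°, sin 161.3°) = (-5.453, 21.86). VM ⟂ MF; with |MF| = 14.3 on the left of VM, F = M + 14.3·(-0.3206, -0.9472) = (-10.04, 8.312). So F.x = -10.04.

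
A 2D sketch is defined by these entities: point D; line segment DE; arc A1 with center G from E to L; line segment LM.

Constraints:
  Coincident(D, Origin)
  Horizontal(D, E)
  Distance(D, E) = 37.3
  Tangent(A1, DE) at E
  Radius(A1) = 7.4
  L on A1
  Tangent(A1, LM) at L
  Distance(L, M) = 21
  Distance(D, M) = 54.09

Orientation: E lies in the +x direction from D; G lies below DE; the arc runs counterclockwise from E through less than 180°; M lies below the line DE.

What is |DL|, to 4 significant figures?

34.31

Checks: |GL| = 7.400 ✓; ∠(GL, LM) = 90.00° ✓; |LM| = 21.00 ✓; |DM| = 54.09 ✓.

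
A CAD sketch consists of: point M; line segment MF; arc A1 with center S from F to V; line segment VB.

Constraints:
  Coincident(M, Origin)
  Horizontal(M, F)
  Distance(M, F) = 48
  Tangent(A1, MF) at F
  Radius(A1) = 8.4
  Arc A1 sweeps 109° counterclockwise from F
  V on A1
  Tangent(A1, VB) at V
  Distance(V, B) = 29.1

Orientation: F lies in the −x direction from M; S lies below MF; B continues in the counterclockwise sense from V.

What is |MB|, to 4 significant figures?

60.44

M is at the origin; MF is horizontal with |MF| = 48.0 and F on the −x side, so F = (-48.00, 0.000). Tangency of A1 to MF means the radius SF is perpendicular to MF, so S = F + (0, -8.4) = (-48.00, -8.400). On A1, F sits at bearing 90° from S; a 109° counterclockwise sweep puts V at bearing 199°, so V = S + 8.4·(cos 199°, sin 199°) = (-55.94, -11.13). A1 meets VB tangentially, so SV is at right angles to VB, so VB runs along (−sin 199°, cos 199°); with |VB| = 29.1, B = (-46.47, -38.65). Then |MB| = |B − M| = 60.44.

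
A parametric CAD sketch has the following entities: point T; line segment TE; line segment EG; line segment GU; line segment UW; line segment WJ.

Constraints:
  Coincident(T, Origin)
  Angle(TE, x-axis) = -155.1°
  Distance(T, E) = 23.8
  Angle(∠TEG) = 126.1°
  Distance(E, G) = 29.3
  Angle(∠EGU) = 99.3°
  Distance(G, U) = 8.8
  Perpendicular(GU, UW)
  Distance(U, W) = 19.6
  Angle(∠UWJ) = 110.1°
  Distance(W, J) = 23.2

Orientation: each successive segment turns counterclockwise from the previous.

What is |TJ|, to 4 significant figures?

30.95

T is at the origin; TE runs at -155.1° with length 23.8, so E = (-21.59, -10.02). ∠TEG = 126.1° gives EG at -101.2° from the x-axis; with |EG| = 29.3, G = (-27.28, -38.76). ∠EGU = 99.3° gives GU at -20.50° from the x-axis; with |GU| = 8.8, U = (-19.04, -41.84). The perpendicularity gives UW at right angles to GU, so UW runs at 69.50°; with |UW| = 19.6, W = (-12.17, -23.49). ∠UWJ = 110.1° gives WJ at 139.4° from the x-axis; with |WJ| = 23.2, J = (-29.79, -8.388). Then |TJ| = |J − T| = 30.95.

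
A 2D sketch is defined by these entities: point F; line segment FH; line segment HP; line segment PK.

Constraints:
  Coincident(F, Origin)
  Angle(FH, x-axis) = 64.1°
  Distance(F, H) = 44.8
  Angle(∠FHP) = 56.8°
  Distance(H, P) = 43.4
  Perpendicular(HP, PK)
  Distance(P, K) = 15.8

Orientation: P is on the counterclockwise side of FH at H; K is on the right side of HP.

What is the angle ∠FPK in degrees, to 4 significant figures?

153.3°

∠FHP = 56.8°, so HP runs at 64.1° + (180° − 56.8°) = 187.3° from the x-axis; with |HP| = 43.4, P = H + 43.4·(cos 187.3°, sin 187.3°) = (-23.48, 34.79). HP ⟂ PK; with |PK| = 15.8 on the right of HP, K = P + 15.8·(-0.1271, 0.9919) = (-25.49, 50.46). Then cos ∠FPK = PF·PK / (|PF||PK|), giving 153.3°.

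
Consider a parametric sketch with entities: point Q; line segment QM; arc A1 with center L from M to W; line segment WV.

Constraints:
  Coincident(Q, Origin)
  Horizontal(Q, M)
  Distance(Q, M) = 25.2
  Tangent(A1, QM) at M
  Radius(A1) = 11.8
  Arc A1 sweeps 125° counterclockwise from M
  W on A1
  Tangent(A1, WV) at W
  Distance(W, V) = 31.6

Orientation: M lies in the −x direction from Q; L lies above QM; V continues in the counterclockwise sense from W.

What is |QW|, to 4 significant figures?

24.21

Q is at the origin; QM is horizontal with |QM| = 25.2 and M on the −x side, so M = (-25.20, 0.000). Tangency of A1 to QM means the radius LM is perpendicular to QM, so L = M + (0, 11.8) = (-25.20, 11.80). On A1, M sits at bearing -90° from L; a 125° counterclockwise sweep puts W at bearing 35°, so W = L + 11.8·(cos 35°, sin 35°) = (-15.53, 18.57). Then |QW| = |W − Q| = 24.21.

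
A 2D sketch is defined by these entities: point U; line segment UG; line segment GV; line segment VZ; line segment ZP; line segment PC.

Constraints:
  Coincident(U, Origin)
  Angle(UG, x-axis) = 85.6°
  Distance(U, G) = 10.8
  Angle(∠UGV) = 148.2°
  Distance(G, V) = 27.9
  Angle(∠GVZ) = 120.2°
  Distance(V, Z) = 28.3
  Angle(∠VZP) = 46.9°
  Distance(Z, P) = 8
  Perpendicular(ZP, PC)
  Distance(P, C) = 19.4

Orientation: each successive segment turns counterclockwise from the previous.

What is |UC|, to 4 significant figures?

47.89

U is at the origin; UG runs at 85.6° with length 10.8, so G = (0.8286, 10.77). ∠UGV = 148.2° gives GV at 117.4° from the x-axis; with |GV| = 27.9, V = (-12.01, 35.54). ∠GVZ = 120.2° gives VZ at 177.2° from the x-axis; with |VZ| = 28.3, Z = (-40.28, 36.92). ∠VZP = 46.9° gives ZP at -49.70° from the x-axis; with |ZP| = 8.0, P = (-35.10, 30.82). ZP ⟂ PC, so PC runs at 40.30°; with |PC| = 19.4, C = (-20.31, 43.37). Then |UC| = |C − U| = 47.89.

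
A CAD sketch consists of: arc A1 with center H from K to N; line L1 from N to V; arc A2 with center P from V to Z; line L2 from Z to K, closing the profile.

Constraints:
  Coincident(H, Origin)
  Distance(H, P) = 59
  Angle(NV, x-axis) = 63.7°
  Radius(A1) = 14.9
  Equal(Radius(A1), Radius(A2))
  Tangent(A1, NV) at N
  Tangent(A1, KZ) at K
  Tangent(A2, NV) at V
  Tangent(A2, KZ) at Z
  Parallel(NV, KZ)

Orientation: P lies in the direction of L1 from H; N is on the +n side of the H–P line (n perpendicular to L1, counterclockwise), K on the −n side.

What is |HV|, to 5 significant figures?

60.852

The slot axis is L1's direction at 63.7°, so u = (cos 63.7°, sin 63.7°) = (0.44307, 0.89649) and n = (−sin 63.7°, cos 63.7°) = (-0.89649, 0.44307). H is at the origin and P lies 59.0 along u from H, so P = 59.0·u = (26.141, 52.893). Tangency of A1 to both parallel lines with radius 14.9 puts N and K at H ± 14.9·n: N = (-13.358, 6.6018), K = (13.358, -6.6018). Equal radii place V and Z the same way about P: V = P + 14.9·n = (12.784, 59.494), Z = P − 14.9·n = (39.499, 46.291). Then |HV| = |V − H| = 60.852.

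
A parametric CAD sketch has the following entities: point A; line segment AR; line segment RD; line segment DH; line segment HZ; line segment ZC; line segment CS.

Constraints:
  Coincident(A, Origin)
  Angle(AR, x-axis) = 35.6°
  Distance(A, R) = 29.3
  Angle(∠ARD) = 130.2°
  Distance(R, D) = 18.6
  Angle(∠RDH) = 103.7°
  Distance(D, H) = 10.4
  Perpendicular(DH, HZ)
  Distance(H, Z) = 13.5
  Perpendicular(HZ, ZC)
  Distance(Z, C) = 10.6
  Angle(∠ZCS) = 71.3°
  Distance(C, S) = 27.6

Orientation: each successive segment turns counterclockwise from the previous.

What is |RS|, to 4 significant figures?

33.37

The perpendicularity gives ZC at right angles to HZ, so ZC runs at -18.30°; with |ZC| = 10.6, C = (21.27, 22.72). ∠ZCS = 71.3° gives CS at 90.40° from the x-axis; with |CS| = 27.6, S = (21.07, 50.32). Then |RS| = |S − R| = 33.37.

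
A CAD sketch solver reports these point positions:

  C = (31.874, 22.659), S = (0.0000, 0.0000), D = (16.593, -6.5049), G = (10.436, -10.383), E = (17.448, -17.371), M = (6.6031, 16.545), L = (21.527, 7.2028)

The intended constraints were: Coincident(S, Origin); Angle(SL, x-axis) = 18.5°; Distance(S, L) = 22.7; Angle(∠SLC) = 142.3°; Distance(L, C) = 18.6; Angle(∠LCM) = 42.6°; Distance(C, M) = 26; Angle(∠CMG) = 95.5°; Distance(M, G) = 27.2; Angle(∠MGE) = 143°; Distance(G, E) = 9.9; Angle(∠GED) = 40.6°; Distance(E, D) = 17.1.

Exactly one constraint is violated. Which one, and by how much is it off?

Distance(E, D) = 17.1 — off by 6.20.

S = (0.00, 0.00) ✓; SL at 18.50° ✓; |SL| = 22.70 ✓; ∠SLC = 142.3° ✓; |LC| = 18.60 ✓; ∠LCM = 42.60° ✓; |CM| = 26.00 ✓; ∠CMG = 95.50° ✓; |MG| = 27.20 ✓; ∠MGE = 143.0° ✓; |GE| = 9.900 ✓; ∠GED = 40.60° ✓; |ED| = 10.90 ✗.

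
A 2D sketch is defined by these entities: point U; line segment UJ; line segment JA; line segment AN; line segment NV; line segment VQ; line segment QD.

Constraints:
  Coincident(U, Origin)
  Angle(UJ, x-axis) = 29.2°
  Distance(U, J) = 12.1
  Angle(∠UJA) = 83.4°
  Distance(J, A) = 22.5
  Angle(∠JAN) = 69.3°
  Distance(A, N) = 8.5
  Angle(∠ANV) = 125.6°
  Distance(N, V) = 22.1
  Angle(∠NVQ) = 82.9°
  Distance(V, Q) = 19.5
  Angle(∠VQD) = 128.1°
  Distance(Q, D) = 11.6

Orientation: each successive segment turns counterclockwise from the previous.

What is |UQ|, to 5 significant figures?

18.662

U is at the origin; UJ runs at 29.2° with length 12.1, so J = (10.562, 5.9031). ∠UJA = 83.4° gives JA at 125.80° from the x-axis; with |JA| = 22.5, A = (-2.5992, 24.152). ∠JAN = 69.3° gives AN at -123.50° from the x-axis; with |AN| = 8.5, N = (-7.2907, 17.064). ∠ANV = 125.6° gives NV at -69.100° from the x-axis; with |NV| = 22.1, V = (0.59325, -3.5819). ∠NVQ = 82.9° gives VQ at 28.000° from the x-axis; with |VQ| = 19.5, Q = (17.811, 5.5728). Then |UQ| = |Q − U| = 18.662.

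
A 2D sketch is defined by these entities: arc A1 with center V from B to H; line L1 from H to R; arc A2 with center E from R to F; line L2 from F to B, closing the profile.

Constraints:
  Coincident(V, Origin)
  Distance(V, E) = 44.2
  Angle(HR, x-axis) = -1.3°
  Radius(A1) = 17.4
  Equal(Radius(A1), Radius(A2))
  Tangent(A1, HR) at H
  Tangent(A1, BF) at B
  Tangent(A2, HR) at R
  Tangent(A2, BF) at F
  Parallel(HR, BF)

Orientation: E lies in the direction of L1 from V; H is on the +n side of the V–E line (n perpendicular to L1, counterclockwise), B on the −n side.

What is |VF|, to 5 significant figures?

47.502

The slot axis is L1's direction at -1.3°, so u = (cos -1.3°, sin -1.3°) = (0.99974, -0.022687) and n = (−sin -1.3°, cos -1.3°) = (0.022687, 0.99974). V is at the origin and E lies 44.2 along u from V, so E = 44.2·u = (44.189, -1.0028). Tangency of A1 to both parallel lines with radius 17.4 puts H and B at V ± 17.4·n: H = (0.39476, 17.396), B = (-0.39476, -17.396). Equal radii place R and F the same way about E: R = E + 17.4·n = (44.583, 16.393), F = E − 17.4·n = (43.794, -18.398). Then |VF| = |F − V| = 47.502.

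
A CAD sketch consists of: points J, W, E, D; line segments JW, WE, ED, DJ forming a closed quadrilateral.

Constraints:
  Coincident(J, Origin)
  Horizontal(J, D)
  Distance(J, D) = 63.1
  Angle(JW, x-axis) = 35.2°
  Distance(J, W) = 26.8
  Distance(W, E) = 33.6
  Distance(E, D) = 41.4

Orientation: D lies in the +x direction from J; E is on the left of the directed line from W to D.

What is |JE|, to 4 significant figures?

60.29

Checks: |WE| = 33.60 ✓; |ED| = 41.40 ✓.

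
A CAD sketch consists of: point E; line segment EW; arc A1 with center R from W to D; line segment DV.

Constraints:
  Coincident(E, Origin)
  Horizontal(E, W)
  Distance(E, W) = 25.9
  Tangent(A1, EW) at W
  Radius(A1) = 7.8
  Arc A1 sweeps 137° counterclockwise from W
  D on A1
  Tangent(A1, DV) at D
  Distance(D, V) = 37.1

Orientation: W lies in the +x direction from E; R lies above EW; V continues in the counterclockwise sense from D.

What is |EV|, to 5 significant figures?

39.021

E is at the origin; E and W share the same y with |EW| = 25.9 and W on the +x side, so W = (25.900, 0.0000). The tangent condition forces RW to be normal to EW, so R = W + (0, 7.8) = (25.900, 7.8000). On A1, W sits at bearing -90° from R; a 137° counterclockwise sweep puts D at bearing 47°, so D = R + 7.8·(cos 47°, sin 47°) = (31.220, 13.505). Tangency of A1 to DV means the radius RD is perpendicular to DV, so DV runs along (−sin 47°, cos 47°); with |DV| = 37.1, V = (4.0864, 38.807). Then |EV| = |V − E| = 39.021.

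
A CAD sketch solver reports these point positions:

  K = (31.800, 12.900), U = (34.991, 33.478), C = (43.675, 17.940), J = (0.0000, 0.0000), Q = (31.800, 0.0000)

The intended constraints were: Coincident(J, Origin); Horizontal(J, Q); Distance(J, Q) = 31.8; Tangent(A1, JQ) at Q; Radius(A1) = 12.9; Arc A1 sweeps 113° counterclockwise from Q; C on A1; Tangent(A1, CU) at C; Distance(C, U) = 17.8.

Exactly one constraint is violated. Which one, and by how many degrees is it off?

Tangent(A1, CU) at C — off by 6.20°.

J = (0.00, 0.00) ✓; J.y = 0.00, Q.y = 0.00 ✓; |JQ| = 31.80 ✓; ∠(KQ, QJ) = 90.00° ✓; |KQ| = 12.90 ✓; bearing(K→C) − bearing(K→Q) = 113.0° ✓; |KC| = 12.90 ✓; ∠(KC, CU) = 83.80° ✗; |CU| = 17.80 ✓.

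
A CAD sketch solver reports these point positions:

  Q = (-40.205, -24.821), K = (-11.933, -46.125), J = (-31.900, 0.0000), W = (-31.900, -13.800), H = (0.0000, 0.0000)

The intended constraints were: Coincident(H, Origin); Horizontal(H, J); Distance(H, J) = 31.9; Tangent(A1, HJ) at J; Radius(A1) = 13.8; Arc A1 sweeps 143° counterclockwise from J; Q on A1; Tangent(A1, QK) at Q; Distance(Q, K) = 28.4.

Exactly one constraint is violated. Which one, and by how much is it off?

Distance(Q, K) = 28.4 — off by 7.00.

H = (0.00, 0.00) ✓; H.y = 0.00, J.y = 0.00 ✓; |HJ| = 31.90 ✓; ∠(WJ, JH) = 90.00° ✓; |WJ| = 13.80 ✓; bearing(W→Q) − bearing(W→J) = 143.0° ✓; |WQ| = 13.80 ✓; ∠(WQ, QK) = 90.00° ✓; |QK| = 35.40 ✗.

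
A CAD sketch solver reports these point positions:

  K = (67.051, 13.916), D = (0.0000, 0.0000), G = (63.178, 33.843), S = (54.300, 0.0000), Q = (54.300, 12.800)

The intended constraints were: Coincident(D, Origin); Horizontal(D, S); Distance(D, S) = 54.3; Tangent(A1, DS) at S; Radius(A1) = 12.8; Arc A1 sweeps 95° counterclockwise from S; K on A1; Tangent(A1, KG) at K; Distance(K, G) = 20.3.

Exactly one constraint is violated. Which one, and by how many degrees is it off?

Tangent(A1, KG) at K — off by 6.00°.

D = (0.00, 0.00) ✓; D.y = 0.00, S.y = 0.00 ✓; |DS| = 54.30 ✓; ∠(QS, SD) = 90.00° ✓; |QS| = 12.80 ✓; bearing(Q→K) − bearing(Q→S) = 95.00° ✓; |QK| = 12.80 ✓; ∠(QK, KG) = 84.00° ✗; |KG| = 20.30 ✓.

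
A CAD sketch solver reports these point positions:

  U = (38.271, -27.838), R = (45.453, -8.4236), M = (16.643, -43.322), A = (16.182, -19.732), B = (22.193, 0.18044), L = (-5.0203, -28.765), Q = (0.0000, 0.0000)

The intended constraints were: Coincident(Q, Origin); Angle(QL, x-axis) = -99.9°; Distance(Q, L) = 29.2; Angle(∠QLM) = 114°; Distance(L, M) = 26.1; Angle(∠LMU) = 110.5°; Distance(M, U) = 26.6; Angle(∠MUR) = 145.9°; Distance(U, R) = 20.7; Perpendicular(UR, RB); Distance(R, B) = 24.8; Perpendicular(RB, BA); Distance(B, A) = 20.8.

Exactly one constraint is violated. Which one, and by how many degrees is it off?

Perpendicular(RB, BA) — off by 3.50°.

Q = (0.00, 0.00) ✓; QL at -99.90° ✓; |QL| = 29.20 ✓; ∠QLM = 114.0° ✓; |LM| = 26.10 ✓; ∠LMU = 110.5° ✓; |MU| = 26.60 ✓; ∠MUR = 145.9° ✓; |UR| = 20.70 ✓; ∠(UR, RB) = 90.00° ✓; |RB| = 24.80 ✓; ∠(RB, BA) = 93.50° ✗; |BA| = 20.80 ✓.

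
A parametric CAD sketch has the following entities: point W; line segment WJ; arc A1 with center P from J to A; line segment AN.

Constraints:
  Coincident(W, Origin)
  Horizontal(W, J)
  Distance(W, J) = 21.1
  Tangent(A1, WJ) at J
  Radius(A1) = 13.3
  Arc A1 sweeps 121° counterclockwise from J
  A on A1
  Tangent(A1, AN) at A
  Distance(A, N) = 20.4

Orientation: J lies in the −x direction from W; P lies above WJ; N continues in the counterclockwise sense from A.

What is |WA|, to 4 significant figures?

22.36

Since A1 is tangent to WJ there, PJ ⟂ WJ, so P = J + (0, 13.3) = (-21.10, 13.30). On A1, J sits at bearing -90° from P; a 121° counterclockwise sweep puts A at bearing 31°, so A = P + 13.3·(cos 31°, sin 31°) = (-9.700, 20.15). Then |WA| = |A − W| = 22.36.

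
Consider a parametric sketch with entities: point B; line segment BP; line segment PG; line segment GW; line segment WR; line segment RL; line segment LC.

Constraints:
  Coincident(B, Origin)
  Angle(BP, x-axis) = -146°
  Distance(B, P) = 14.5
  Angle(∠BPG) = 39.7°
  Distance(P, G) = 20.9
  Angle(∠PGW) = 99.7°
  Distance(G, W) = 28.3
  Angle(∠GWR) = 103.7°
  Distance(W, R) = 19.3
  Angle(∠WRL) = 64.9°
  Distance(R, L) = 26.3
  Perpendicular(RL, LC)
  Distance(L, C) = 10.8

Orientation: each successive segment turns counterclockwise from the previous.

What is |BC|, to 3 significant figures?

8.38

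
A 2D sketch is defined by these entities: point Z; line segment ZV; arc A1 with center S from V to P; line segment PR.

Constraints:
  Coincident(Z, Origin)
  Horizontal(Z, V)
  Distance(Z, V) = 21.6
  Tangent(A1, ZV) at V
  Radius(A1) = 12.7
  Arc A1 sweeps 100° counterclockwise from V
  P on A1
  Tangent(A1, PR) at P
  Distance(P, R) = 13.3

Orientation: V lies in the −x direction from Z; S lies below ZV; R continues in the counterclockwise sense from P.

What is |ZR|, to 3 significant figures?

42.4

On A1, V sits at bearing 90° from S; a 100° counterclockwise sweep puts P at bearing 190°, so P = S + 12.7·(cos 190°, sin 190°) = (-34.1, -14.9). A1 meets PR tangentially, so SP is at right angles to PR, so PR runs along (−sin 190°, cos 190°); with |PR| = 13.3, R = (-31.8, -28.0). Then |ZR| = |R − Z| = 42.4.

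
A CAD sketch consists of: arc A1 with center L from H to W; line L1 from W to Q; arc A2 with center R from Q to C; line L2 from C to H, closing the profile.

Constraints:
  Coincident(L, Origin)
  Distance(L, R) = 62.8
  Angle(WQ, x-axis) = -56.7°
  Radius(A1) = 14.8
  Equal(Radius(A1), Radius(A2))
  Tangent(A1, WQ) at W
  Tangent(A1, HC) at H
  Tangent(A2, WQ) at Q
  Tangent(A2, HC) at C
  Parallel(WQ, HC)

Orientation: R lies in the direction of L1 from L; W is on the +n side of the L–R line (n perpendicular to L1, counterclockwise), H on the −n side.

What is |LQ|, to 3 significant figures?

64.5

The slot axis is L1's direction at -56.7°, so u = (cos -56.7°, sin -56.7°) = (0.549, -0.836) and n = (−sin -56.7°, cos -56.7°) = (0.836, 0.549). L is at the origin and R lies 62.8 along u from L, so R = 62.8·u = (34.5, -52.5). Tangency of A1 to both parallel lines with radius 14.8 puts W and H at L ± 14.8·n: W = (12.4, 8.13), H = (-12.4, -8.13). Equal radii place Q and C the same way about R: Q = R + 14.8·n = (46.8, -44.4), C = R − 14.8·n = (22.1, -60.6). Then |LQ| = |Q − L| = 64.5.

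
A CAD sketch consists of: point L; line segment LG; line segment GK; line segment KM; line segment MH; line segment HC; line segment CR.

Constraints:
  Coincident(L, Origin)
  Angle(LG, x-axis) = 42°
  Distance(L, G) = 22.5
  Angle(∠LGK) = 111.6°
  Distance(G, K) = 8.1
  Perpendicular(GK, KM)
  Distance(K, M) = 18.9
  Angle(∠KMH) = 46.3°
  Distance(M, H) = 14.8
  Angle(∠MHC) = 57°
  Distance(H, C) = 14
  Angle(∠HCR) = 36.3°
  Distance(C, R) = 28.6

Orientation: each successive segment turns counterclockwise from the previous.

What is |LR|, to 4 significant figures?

6.361

L is at the origin; LG runs at 42.0° with length 22.5, so G = (16.72, 15.06). ∠LGK = 111.6° gives GK at 110.4° from the x-axis; with |GK| = 8.1, K = (13.90, 22.65). The perpendicularity gives KM at right angles to GK, so KM runs at -159.6°; with |KM| = 18.9, M = (-3.817, 16.06). ∠KMH = 46.3° gives MH at -25.90° from the x-axis; with |MH| = 14.8, H = (9.496, 9.595). ∠MHC = 57.0° gives HC at 97.10° from the x-axis; with |HC| = 14.0, C = (7.766, 23.49). ∠HCR = 36.3° gives CR at -119.2° from the x-axis; with |CR| = 28.6, R = (-6.187, -1.478). Then |LR| = |R − L| = 6.361.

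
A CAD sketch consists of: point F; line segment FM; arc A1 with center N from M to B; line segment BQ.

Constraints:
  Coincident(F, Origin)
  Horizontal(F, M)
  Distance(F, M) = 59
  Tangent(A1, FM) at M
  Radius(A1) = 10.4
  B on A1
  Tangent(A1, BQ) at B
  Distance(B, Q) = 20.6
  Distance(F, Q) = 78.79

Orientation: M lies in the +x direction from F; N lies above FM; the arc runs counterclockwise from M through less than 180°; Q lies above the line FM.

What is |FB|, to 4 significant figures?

69.65

F is at the origin; FM is horizontal with |FM| = 59.0 and M on the +x side, so M = (59.00, 0.000). The tangent condition forces NM to be normal to FM, so N = M + (0, 10.4) = (59.00, 10.40). Since NB ⟂ BQ (tangency), |NQ| = √(10.4² + 20.6²) = 23.08 regardless of where B sits on A1. So Q lies on both circle(F, 78.79) and circle(N, 23.08); the above-FM intersection is Q = (73.52, 28.34). B is the foot of the tangent from Q: B = (69.17, 8.203).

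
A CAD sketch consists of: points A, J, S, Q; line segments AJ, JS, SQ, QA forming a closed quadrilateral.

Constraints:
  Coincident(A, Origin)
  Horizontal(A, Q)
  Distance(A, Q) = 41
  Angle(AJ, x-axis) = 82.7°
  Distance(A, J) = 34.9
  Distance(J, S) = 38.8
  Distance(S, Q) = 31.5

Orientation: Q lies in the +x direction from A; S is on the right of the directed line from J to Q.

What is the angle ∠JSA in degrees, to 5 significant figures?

60.725°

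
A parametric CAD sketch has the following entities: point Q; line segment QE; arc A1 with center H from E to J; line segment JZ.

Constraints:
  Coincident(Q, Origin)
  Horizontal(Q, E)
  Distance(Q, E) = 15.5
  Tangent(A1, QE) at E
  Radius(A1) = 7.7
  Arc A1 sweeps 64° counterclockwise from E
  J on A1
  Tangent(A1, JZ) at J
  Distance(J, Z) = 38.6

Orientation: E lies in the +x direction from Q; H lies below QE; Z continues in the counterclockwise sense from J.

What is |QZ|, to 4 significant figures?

39.90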